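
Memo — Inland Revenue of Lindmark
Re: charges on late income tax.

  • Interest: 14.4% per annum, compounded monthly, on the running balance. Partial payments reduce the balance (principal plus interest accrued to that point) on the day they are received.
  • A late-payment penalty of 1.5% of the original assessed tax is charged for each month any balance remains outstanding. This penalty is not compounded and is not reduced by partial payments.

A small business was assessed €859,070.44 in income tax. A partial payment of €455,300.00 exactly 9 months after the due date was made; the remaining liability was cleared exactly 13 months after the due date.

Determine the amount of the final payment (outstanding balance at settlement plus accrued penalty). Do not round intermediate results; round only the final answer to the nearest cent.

€693,139.88

Monthly rate = 14.4% ÷ 12 = 1.2%
Balance at month 9: €859,070.4400 × (1 + 0.012)^9 = €956,430.4361…
After €455,300.00 payment: €956,430.4361… − €455,300.00 = €501,130.4361…
Balance at month 13: €501,130.4361… × (1 + 0.012)^4 = €525,621.1480…
Penalty: 13 × 1.5% × €859,070.44 = €167,518.74…
Final settlement = outstanding balance + penalty = €525,621.1480… + €167,518.74… = €693,139.88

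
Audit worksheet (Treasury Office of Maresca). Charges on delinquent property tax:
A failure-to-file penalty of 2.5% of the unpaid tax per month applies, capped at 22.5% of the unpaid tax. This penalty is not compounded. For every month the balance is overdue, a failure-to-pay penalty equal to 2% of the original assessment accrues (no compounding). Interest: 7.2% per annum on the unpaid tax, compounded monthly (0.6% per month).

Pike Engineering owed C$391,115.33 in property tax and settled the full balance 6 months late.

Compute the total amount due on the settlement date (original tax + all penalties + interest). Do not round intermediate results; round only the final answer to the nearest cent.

Failure-to-file: 6 × 2.5% × C$391,115.33 = C$58,667.30… (under the 22.5% cap)
Failure-to-pay penalty = 2% × C$391,115.33 × 6 mo = C$46,933.84…
Interest: C$391,115.33 × ((1 + 0.006)^6 − 1) = C$391,115.33 × 0.0365443… = C$14,293.0514…
Total = C$391,115.33 + C$105,601.1391 + C$14,293.0514… = C$511,009.52

C$511,009.52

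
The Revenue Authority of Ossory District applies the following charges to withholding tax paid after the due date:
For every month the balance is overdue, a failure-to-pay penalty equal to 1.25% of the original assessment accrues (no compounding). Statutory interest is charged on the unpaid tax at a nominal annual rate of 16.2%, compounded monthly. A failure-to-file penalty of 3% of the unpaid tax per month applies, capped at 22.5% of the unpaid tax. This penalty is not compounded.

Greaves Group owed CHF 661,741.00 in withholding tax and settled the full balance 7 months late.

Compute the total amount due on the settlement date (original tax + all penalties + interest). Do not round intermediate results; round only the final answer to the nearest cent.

CHF 923,733.88

Failure-to-file: 7 × 3% × CHF 661,741.00 = CHF 138,965.61 (under the 22.5% cap)
Failure-to-pay penalty = 1.25% × CHF 661,741.00 × 7 mo = CHF 57,902.34…
Interest (16.2%/yr ÷ 12 = 1.35%/month): CHF 661,741.00 × ((1 + 0.0135)^7 − 1) = CHF 65,124.9329…
Total = CHF 661,741.00 + CHF 196,867.9475 + CHF 65,124.9329… = CHF 923,733.88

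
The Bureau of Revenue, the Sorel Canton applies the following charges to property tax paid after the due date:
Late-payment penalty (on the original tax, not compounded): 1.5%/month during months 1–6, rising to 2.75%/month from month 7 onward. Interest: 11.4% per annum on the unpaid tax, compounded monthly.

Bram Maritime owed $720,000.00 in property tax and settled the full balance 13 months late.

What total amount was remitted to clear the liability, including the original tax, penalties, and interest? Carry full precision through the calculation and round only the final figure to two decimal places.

$1,017,569.26

Penalty, months 1–6: 6 × 1.5% × $720,000.00 = $64,800.00
Penalty, months 7–13: 7 × 2.75% × $720,000.00 = $138,600.00
Interest (11.4%/yr ÷ 12 = 0.95%/month): $720,000.00 × ((1 + 0.0095)^13 − 1) = $94,169.2564…
Total = $720,000.00 + $203,400.0000 + $94,169.2564… = $1,017,569.26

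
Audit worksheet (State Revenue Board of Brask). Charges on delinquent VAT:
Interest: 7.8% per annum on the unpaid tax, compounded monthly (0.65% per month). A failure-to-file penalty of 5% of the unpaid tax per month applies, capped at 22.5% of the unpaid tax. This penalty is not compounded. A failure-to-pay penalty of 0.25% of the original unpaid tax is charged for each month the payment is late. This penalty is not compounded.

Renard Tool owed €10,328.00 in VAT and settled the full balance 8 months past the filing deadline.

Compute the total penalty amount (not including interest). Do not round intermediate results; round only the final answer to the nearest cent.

€2,530.36

Failure-to-file: 8 × 5% × €10,328.00 = €4,131.20, capped at 22.5% × €10,328.00 = €2,323.80
Failure-to-pay penalty: 8 × 0.25% × €10,328.00 = €206.56
Total penalty = €2,323.80 + €206.56 = €2,530.36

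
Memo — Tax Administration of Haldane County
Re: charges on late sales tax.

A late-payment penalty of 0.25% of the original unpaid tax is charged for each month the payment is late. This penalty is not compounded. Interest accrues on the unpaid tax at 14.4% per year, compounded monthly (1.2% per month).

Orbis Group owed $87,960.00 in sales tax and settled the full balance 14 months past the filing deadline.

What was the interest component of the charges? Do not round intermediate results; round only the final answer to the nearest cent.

$15,987.10

Interest: $87,960.00 × ((1 + 0.012)^14 − 1) = $87,960.00 × 0.1817543… = $15,987.1044…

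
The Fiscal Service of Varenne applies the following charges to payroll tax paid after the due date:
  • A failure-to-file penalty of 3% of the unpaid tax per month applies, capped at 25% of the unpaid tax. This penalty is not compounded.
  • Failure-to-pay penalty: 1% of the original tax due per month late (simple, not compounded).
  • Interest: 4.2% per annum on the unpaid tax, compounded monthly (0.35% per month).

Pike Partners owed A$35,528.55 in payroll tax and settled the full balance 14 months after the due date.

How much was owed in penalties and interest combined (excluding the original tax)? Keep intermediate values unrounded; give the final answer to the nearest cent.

A$15,637.20

Failure-to-file: 14 × 3% × A$35,528.55 = A$14,921.99…, capped at 25% × A$35,528.55 = A$8,882.14…
Failure-to-pay penalty = 1% × A$35,528.55 × 14 mo = A$4,974.00…
Interest: A$35,528.55 × ((1 + 0.0035)^14 − 1) = A$35,528.55 × 0.0501305… = A$1,781.0643…
Penalties + interest = A$13,856.1345 + A$1,781.0643… = A$15,637.20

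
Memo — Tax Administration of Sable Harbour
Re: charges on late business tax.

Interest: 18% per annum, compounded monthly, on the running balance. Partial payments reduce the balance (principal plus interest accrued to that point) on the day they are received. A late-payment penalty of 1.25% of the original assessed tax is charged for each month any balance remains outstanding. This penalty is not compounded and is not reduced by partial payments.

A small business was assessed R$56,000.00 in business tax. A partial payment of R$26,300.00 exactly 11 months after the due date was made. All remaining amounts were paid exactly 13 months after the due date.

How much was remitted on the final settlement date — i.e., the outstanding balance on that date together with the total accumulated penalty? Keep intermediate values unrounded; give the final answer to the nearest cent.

Monthly rate = 18% ÷ 12 = 1.5%
Balance at month 11: R$56,000.0000 × (1 + 0.015)^11 = R$65,965.1405…
After R$26,300.00 payment: R$65,965.1405… − R$26,300.00 = R$39,665.1405…
Balance at month 13: R$39,665.1405… × (1 + 0.015)^2 = R$40,864.0194…
Penalty: 13 × 1.25% × R$56,000.00 = R$9,100.00
Final settlement = outstanding balance + penalty = R$40,864.0194… + R$9,100.00 = R$49,964.02

R$49,964.02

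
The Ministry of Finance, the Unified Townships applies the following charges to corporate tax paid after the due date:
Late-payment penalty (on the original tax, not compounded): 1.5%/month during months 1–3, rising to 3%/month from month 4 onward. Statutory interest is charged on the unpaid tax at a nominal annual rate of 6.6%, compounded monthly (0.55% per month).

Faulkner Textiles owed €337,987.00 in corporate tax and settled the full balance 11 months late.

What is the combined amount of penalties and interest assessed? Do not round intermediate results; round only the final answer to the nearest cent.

Penalty, months 1–3: 3 × 1.5% × €337,987.00 = €15,209.42…
Penalty, months 4–11: 8 × 3% × €337,987.00 = €81,116.88
Interest: €337,987.00 × ((1 + 0.0055)^11 − 1) = €337,987.00 × 0.0621915… = €21,019.9206…
Penalties + interest = €96,326.2950 + €21,019.9206… = €117,346.22

€117,346.22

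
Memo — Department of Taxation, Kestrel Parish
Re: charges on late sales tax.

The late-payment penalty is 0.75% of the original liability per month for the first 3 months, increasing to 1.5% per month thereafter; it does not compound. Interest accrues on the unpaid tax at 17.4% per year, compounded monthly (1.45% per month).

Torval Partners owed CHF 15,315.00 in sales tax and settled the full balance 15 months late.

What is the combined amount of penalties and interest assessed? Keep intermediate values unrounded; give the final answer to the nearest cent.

CHF 6,792.60

Penalty, months 1–3: 3 × 0.75% × CHF 15,315.00 = CHF 344.59…
Penalty, months 4–15: 12 × 1.5% × CHF 15,315.00 = CHF 2,756.70
Interest: CHF 15,315.00 × ((1 + 0.0145)^15 − 1) = CHF 15,315.00 × 0.2410257… = CHF 3,691.3084…
Penalties + interest = CHF 3,101.2875 + CHF 3,691.3084… = CHF 6,792.60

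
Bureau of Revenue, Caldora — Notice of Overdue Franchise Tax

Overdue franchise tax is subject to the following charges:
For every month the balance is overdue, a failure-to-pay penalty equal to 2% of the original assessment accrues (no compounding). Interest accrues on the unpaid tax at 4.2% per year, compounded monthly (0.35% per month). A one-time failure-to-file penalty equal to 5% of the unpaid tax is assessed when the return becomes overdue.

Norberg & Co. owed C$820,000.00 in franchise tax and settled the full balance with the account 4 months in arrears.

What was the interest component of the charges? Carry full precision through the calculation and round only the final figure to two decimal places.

Interest: C$820,000.00 × ((1 + 0.0035)^4 − 1) = C$820,000.00 × 0.0140737… = C$11,540.4108…

C$11,540.41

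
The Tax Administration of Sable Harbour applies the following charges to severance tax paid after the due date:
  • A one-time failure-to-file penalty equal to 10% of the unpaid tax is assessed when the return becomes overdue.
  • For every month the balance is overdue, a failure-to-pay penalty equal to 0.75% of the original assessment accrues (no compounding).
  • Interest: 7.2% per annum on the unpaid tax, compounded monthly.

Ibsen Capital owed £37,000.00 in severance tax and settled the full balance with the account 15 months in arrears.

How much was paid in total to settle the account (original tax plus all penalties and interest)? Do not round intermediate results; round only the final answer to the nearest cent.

Failure-to-file penalty: 10% × £37,000.00 = £3,700.00
Failure-to-pay penalty = 0.75% × £37,000.00 × 15 mo = £4,162.50
Interest (7.2%/yr ÷ 12 = 0.6%/month): £37,000.00 × ((1 + 0.006)^15 − 1) = £3,473.5627…
Total = £37,000.00 + £7,862.5000 + £3,473.5627… = £48,336.06

£48,336.06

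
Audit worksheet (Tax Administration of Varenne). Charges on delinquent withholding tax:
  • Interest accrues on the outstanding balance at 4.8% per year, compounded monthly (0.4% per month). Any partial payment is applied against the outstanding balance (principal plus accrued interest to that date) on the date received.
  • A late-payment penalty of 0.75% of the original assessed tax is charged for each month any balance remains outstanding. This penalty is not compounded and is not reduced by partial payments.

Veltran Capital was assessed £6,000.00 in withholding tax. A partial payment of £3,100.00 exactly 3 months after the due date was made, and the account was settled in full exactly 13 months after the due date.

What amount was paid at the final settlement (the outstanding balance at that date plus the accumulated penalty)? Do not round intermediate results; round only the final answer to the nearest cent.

Balance at month 3: £6,000.0000 × (1 + 0.004)^3 = £6,072.2884…
After £3,100.00 payment: £6,072.2884… − £3,100.00 = £2,972.2884…
Balance at month 13: £2,972.2884… × (1 + 0.004)^10 = £3,093.3430…
Penalty: 13 × 0.75% × £6,000.00 = £585.00
Final settlement = outstanding balance + penalty = £3,093.3430… + £585.00 = £3,678.34

£3,678.34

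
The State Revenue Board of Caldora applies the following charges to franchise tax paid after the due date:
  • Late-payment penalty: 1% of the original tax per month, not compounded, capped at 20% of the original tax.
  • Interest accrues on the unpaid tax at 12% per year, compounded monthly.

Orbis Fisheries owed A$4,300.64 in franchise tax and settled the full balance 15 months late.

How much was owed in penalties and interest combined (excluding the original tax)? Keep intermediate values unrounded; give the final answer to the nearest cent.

Penalty: 15 × 1% × A$4,300.64 = A$645.10… (below the 20% cap of A$860.13…)
Interest (12%/yr ÷ 12 = 1%/month): A$4,300.64 × ((1 + 0.01)^15 − 1) = A$692.2695…
Penalties + interest = A$645.0960 + A$692.2695… = A$1,337.37

A$1,337.37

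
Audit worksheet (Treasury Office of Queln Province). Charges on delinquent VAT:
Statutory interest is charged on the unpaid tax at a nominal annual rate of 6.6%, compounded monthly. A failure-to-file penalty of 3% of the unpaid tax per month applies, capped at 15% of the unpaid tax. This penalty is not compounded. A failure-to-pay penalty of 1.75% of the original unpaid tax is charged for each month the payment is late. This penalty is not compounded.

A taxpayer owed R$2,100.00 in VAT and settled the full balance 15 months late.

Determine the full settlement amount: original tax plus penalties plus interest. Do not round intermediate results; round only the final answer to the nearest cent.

Failure-to-file: 15 × 3% × R$2,100.00 = R$945.00, capped at 15% × R$2,100.00 = R$315.00
Failure-to-pay penalty: 15 × 1.75% × R$2,100.00 = R$551.25
Interest (6.6%/yr ÷ 12 = 0.55%/month): R$2,100.00 × ((1 + 0.0055)^15 − 1) = R$180.0818…
Total = R$2,100.00 + R$866.2500 + R$180.0818… = R$3,146.33

R$3,146.33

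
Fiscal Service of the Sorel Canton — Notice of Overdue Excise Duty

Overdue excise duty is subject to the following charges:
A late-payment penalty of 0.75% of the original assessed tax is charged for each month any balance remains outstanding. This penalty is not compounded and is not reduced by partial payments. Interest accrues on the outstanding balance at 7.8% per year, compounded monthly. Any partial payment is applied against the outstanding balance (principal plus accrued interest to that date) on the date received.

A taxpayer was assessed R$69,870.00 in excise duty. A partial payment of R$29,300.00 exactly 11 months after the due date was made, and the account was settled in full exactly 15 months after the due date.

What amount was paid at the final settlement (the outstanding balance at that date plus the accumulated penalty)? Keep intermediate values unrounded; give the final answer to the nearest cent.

Monthly rate = 7.8% ÷ 12 = 0.65%
Balance at month 11: R$69,870.0000 × (1 + 0.0065)^11 = R$75,031.2730…
After R$29,300.00 payment: R$75,031.2730… − R$29,300.00 = R$45,731.2730…
Balance at month 15: R$45,731.2730… × (1 + 0.0065)^4 = R$46,931.9293…
Penalty: 15 × 0.75% × R$69,870.00 = R$7,860.38…
Final settlement = outstanding balance + penalty = R$46,931.9293… + R$7,860.38… = R$54,792.30

R$54,792.30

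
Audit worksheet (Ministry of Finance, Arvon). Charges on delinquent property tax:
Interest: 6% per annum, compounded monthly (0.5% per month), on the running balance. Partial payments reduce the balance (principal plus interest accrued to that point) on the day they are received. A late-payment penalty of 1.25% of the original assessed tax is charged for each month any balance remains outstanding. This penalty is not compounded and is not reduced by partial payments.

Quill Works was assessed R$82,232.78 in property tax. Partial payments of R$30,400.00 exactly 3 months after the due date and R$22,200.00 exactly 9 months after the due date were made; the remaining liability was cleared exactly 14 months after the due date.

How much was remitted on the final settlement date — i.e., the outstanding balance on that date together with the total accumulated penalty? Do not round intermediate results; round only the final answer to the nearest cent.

Balance at month 3: R$82,232.7800 × (1 + 0.005)^3 = R$83,472.4494…
After R$30,400.00 payment: R$83,472.4494… − R$30,400.00 = R$53,072.4494…
Balance at month 9: R$53,072.4494… × (1 + 0.005)^6 = R$54,684.6583…
After R$22,200.00 payment: R$54,684.6583… − R$22,200.00 = R$32,484.6583…
Balance at month 14: R$32,484.6583… × (1 + 0.005)^5 = R$33,304.9366…
Penalty: 14 × 1.25% × R$82,232.78 = R$14,390.74…
Final settlement = outstanding balance + penalty = R$33,304.9366… + R$14,390.74… = R$47,695.67

R$47,695.67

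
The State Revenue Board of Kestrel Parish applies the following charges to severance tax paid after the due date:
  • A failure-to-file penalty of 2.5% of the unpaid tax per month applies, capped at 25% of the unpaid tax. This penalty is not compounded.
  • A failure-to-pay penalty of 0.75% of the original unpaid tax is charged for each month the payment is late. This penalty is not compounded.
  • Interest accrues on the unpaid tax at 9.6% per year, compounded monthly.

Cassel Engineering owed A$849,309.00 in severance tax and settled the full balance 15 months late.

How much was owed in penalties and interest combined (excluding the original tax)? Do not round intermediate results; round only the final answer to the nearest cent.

A$415,701.64

Failure-to-file: 15 × 2.5% × A$849,309.00 = A$318,490.88…, capped at 25% × A$849,309.00 = A$212,327.25
Failure-to-pay penalty = 0.75% × A$849,309.00 × 15 mo = A$95,547.26…
Interest (9.6%/yr ÷ 12 = 0.8%/month): A$849,309.00 × ((1 + 0.008)^15 − 1) = A$107,827.1247…
Penalties + interest = A$307,874.5125 + A$107,827.1247… = A$415,701.64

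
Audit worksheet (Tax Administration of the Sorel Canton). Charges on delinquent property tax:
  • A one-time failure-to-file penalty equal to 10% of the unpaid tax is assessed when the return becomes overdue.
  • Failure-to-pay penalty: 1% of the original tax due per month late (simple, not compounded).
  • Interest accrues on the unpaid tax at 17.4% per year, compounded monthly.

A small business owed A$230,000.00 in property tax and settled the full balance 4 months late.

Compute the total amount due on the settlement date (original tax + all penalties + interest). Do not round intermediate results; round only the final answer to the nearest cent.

A$275,832.96

Failure-to-file penalty: 10% × A$230,000.00 = A$23,000.00
Failure-to-pay penalty: 4 × 1% × A$230,000.00 = A$9,200.00
Interest (17.4%/yr ÷ 12 = 1.45%/month): A$230,000.00 × ((1 + 0.0145)^4 − 1) = A$13,632.9599…
Total = A$230,000.00 + A$32,200.0000 + A$13,632.9599… = A$275,832.96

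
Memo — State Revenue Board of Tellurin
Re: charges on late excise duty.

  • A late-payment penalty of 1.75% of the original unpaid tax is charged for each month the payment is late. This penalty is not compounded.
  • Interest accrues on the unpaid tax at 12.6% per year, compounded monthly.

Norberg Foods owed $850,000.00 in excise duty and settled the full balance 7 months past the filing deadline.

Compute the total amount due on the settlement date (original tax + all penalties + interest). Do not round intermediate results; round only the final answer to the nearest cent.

Late-payment penalty: 7 × 1.75% × $850,000.00 = $104,125.00
Interest (12.6%/yr ÷ 12 = 1.05%/month): $850,000.00 × ((1 + 0.0105)^7 − 1) = $64,477.7657…
Total = $850,000.00 + $104,125.0000 + $64,477.7657… = $1,018,602.77

$1,018,602.77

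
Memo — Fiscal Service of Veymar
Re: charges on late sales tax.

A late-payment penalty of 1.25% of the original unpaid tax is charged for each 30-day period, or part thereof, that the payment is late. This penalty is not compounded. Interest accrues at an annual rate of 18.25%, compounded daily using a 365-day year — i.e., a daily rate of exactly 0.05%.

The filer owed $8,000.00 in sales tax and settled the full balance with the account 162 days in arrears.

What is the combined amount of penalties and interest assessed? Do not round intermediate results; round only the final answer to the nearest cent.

Penalty periods: ⌈162/30⌉ = 6; penalty = 6 × 1.25% × $8,000.00 = $600.00
Interest: $8,000.00 × ((1 + 0.0005)^162 − 1) = $8,000.00 × 0.08434895… = $674.7916…
Penalties + interest = $600.0000 + $674.7916… = $1,274.79

$1,274.79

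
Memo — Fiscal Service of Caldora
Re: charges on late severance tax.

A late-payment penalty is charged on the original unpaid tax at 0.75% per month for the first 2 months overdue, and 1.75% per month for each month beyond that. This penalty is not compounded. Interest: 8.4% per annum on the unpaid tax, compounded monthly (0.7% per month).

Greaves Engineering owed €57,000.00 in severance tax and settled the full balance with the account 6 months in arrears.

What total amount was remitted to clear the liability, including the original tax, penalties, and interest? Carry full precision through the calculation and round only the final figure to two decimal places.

Penalty, months 1–2: 2 × 0.75% × €57,000.00 = €855.00
Penalty, months 3–6: 4 × 1.75% × €57,000.00 = €3,990.00
Interest: €57,000.00 × ((1 + 0.007)^6 − 1) = €57,000.00 × 0.0427419… = €2,436.2881…
Total = €57,000.00 + €4,845.0000 + €2,436.2881… = €64,281.29

€64,281.29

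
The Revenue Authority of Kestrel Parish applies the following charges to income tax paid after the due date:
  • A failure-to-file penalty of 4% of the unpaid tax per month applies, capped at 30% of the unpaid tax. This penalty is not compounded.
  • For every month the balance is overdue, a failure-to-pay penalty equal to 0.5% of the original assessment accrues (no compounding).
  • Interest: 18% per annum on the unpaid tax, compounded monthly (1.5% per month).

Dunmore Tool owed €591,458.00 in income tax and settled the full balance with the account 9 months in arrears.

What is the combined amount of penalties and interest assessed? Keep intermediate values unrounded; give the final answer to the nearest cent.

€288,862.16

Failure-to-file: 9 × 4% × €591,458.00 = €212,924.88, capped at 30% × €591,458.00 = €177,437.40
Failure-to-pay penalty = 0.5% × €591,458.00 × 9 mo = €26,615.61
Interest: €591,458.00 × ((1 + 0.015)^9 − 1) = €591,458.00 × 0.1433900… = €84,809.1481…
Penalties + interest = €204,053.0100 + €84,809.1481… = €288,862.16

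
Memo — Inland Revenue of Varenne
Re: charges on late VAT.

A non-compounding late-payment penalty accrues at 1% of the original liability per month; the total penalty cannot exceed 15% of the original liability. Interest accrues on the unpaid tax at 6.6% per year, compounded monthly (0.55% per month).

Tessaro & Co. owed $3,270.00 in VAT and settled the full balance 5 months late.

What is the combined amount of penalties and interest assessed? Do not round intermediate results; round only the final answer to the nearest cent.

Penalty: 5 × 1% × $3,270.00 = $163.50 (below the 15% cap of $490.50)
Interest: $3,270.00 × ((1 + 0.0055)^5 − 1) = $3,270.00 × 0.0278042… = $90.9196…
Penalties + interest = $163.5000 + $90.9196… = $254.42

$254.42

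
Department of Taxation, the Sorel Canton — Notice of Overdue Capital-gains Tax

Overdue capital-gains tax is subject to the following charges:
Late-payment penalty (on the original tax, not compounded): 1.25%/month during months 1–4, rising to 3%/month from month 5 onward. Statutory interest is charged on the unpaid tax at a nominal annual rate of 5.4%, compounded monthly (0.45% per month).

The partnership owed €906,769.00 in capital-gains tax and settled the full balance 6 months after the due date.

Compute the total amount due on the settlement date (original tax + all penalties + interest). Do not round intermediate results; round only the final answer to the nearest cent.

€1,031,273.44

Penalty, months 1–4: 4 × 1.25% × €906,769.00 = €45,338.45
Penalty, months 5–6: 2 × 3% × €906,769.00 = €54,406.14
Interest: €906,769.00 × ((1 + 0.0045)^6 − 1) = €906,769.00 × 0.0273056… = €24,759.8523…
Total = €906,769.00 + €99,744.5900 + €24,759.8523… = €1,031,273.44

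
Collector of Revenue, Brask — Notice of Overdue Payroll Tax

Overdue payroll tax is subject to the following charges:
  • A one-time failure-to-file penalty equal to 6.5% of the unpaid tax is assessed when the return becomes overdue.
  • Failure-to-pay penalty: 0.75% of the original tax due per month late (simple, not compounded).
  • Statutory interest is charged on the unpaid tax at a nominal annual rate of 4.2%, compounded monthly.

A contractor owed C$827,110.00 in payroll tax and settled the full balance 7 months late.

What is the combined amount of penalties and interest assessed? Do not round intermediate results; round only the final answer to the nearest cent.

Failure-to-file penalty: 6.5% × C$827,110.00 = C$53,762.15
Failure-to-pay penalty: 7 × 0.75% × C$827,110.00 = C$43,423.28…
Interest (4.2%/yr ÷ 12 = 0.35%/month): C$827,110.00 × ((1 + 0.0035)^7 − 1) = C$20,478.2146…
Penalties + interest = C$97,185.4250 + C$20,478.2146… = C$117,663.64

C$117,663.64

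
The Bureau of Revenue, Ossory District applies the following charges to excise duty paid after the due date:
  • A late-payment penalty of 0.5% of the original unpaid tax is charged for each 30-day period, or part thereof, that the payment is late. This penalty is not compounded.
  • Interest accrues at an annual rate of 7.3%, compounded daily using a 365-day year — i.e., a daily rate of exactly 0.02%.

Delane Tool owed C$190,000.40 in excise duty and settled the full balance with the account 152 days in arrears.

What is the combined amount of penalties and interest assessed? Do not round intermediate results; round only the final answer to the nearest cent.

Penalty periods: ⌈152/30⌉ = 6; penalty = 6 × 0.5% × C$190,000.40 = C$5,700.01…
Interest: C$190,000.40 × ((1 + 0.0002)^152 − 1) = C$190,000.40 × 0.03086366… = C$5,864.1087…
Penalties + interest = C$5,700.0120 + C$5,864.1087… = C$11,564.12

C$11,564.12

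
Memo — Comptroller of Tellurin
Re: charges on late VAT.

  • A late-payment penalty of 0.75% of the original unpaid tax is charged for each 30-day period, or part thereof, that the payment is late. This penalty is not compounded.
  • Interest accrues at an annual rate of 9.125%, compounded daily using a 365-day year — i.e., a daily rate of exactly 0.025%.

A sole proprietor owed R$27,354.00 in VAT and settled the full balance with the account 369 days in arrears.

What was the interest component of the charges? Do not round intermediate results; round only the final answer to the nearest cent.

Interest: R$27,354.00 × ((1 + 0.00025)^369 − 1) = R$27,354.00 × 0.09662630… = R$2,643.1159…

R$2,643.12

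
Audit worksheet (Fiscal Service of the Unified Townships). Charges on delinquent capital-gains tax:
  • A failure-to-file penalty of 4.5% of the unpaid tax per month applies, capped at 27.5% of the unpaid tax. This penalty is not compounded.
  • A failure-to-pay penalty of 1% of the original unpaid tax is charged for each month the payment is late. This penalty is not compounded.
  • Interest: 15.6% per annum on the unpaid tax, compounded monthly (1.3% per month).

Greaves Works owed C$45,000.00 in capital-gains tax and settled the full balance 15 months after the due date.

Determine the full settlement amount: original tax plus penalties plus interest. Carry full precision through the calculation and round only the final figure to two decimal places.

Failure-to-file: 15 × 4.5% × C$45,000.00 = C$30,375.00, capped at 27.5% × C$45,000.00 = C$12,375.00
Failure-to-pay penalty = 1% × C$45,000.00 × 15 mo = C$6,750.00
Interest: C$45,000.00 × ((1 + 0.013)^15 − 1) = C$45,000.00 × 0.2137848… = C$9,620.3142…
Total = C$45,000.00 + C$19,125.0000 + C$9,620.3142… = C$73,745.31

C$73,745.31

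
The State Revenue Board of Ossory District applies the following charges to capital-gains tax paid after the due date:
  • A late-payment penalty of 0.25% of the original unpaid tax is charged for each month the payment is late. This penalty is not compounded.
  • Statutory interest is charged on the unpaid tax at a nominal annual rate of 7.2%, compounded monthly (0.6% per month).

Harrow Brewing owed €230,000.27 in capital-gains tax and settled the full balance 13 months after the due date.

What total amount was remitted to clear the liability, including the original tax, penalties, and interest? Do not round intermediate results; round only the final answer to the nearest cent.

€256,075.56

Late-payment penalty: 13 × 0.25% × €230,000.27 = €7,475.01…
Interest: €230,000.27 × ((1 + 0.006)^13 − 1) = €230,000.27 × 0.0808707… = €18,600.2858…
Total = €230,000.27 + €7,475.0088… + €18,600.2858… = €256,075.56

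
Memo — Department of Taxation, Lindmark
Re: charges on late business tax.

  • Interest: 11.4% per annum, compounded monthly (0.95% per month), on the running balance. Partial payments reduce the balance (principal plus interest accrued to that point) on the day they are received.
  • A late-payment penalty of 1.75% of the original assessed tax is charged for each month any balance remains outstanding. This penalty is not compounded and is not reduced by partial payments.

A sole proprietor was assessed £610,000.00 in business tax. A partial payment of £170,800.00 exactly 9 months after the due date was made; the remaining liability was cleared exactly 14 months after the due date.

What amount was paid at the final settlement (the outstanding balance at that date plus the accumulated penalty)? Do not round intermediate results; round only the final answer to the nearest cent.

£666,716.60

Balance at month 9: £610,000.0000 × (1 + 0.0095)^9 = £664,181.4539…
After £170,800.00 payment: £664,181.4539… − £170,800.00 = £493,381.4539…
Balance at month 14: £493,381.4539… × (1 + 0.0095)^5 = £517,266.6000…
Penalty: 14 × 1.75% × £610,000.00 = £149,450.00
Final settlement = outstanding balance + penalty = £517,266.6000… + £149,450.00 = £666,716.60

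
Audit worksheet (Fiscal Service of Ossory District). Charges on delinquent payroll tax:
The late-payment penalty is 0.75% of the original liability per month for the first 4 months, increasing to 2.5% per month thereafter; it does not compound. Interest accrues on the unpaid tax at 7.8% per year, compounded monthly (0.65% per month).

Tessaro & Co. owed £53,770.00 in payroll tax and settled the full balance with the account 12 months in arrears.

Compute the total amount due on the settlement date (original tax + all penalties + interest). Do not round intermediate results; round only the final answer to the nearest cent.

£70,484.39

Penalty, months 1–4: 4 × 0.75% × £53,770.00 = £1,613.10
Penalty, months 5–12: 8 × 2.5% × £53,770.00 = £10,754.00
Interest: £53,770.00 × ((1 + 0.0065)^12 − 1) = £53,770.00 × 0.0808498… = £4,347.2943…
Total = £53,770.00 + £12,367.1000 + £4,347.2943… = £70,484.39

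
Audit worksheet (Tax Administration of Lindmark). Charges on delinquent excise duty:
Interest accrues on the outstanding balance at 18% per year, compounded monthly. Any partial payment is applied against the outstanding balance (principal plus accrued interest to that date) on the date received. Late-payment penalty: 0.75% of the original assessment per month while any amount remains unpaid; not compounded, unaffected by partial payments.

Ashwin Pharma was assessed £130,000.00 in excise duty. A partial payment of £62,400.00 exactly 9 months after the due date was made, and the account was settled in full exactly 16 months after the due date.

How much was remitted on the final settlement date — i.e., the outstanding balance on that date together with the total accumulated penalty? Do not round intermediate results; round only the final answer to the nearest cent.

£111,313.80

Monthly rate = 18% ÷ 12 = 1.5%
Balance at month 9: £130,000.0000 × (1 + 0.015)^9 = £148,640.6968…
After £62,400.00 payment: £148,640.6968… − £62,400.00 = £86,240.6968…
Balance at month 16: £86,240.6968… × (1 + 0.015)^7 = £95,713.7986…
Penalty: 16 × 0.75% × £130,000.00 = £15,600.00
Final settlement = outstanding balance + penalty = £95,713.7986… + £15,600.00 = £111,313.80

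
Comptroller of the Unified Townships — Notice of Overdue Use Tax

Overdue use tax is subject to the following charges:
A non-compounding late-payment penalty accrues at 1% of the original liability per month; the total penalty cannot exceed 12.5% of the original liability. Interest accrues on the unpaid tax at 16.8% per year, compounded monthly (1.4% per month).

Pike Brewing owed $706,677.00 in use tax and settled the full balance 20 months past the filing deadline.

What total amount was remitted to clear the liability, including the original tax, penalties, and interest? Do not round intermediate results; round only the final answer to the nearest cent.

Penalty (uncapped): 20 × 1% × $706,677.00 = $141,335.40; cap = 12.5% × $706,677.00 = $88,334.63… → penalty = $88,334.63…
Interest: $706,677.00 × ((1 + 0.014)^20 − 1) = $706,677.00 × 0.3205629… = $226,534.4455…
Total = $706,677.00 + $88,334.6250 + $226,534.4455… = $1,021,546.07

$1,021,546.07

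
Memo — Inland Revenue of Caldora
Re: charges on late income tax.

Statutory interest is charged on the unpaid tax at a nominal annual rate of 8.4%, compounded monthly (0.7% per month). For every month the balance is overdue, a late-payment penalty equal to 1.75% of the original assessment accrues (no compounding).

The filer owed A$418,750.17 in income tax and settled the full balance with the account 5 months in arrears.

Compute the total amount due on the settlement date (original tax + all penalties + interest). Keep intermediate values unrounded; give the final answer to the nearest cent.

A$470,253.69

Late-payment penalty: 5 × 1.75% × A$418,750.17 = A$36,640.64…
Interest: A$418,750.17 × ((1 + 0.007)^5 − 1) = A$418,750.17 × 0.0354934… = A$14,862.8849…
Total = A$418,750.17 + A$36,640.6399… + A$14,862.8849… = A$470,253.69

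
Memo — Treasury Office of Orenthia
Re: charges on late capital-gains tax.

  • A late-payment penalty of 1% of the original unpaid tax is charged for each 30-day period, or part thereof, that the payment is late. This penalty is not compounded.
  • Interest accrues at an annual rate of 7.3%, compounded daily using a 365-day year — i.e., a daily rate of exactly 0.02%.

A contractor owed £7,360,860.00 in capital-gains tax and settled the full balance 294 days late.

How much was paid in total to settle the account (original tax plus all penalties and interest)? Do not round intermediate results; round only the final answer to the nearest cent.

Penalty periods: ⌈294/30⌉ = 10; penalty = 10 × 1% × £7,360,860.00 = £736,086.00
Interest: £7,360,860.00 × ((1 + 0.0002)^294 − 1) = £7,360,860.00 × 0.06055687… = £445,750.6542…
Total = £7,360,860.00 + £736,086.0000 + £445,750.6542… = £8,542,696.65

£8,542,696.65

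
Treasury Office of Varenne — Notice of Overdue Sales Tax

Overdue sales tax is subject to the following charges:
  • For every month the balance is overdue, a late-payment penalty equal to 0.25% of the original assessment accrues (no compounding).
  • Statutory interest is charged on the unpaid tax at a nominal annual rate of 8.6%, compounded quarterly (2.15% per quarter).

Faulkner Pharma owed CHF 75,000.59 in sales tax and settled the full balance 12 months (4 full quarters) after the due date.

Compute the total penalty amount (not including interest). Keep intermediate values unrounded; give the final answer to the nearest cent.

Late-payment penalty = 0.25% × CHF 75,000.59 × 12 mo = CHF 2,250.02…

CHF 2,250.02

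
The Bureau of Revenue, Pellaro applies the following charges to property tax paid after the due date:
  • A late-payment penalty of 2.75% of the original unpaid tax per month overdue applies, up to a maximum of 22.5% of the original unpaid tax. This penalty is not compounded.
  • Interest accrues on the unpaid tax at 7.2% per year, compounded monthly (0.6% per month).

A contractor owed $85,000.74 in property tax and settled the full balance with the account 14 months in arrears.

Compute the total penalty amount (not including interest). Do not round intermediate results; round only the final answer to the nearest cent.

$19,125.17

Penalty (uncapped): 14 × 2.75% × $85,000.74 = $32,725.28…; cap = 22.5% × $85,000.74 = $19,125.17… → penalty = $19,125.17…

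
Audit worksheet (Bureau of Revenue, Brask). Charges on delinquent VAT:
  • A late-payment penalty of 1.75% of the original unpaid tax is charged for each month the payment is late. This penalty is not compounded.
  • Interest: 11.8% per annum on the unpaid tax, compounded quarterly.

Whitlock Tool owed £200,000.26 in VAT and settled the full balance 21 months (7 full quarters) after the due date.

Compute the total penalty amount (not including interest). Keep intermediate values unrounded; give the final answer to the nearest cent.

£73,500.10

Late-payment penalty = 1.75% × £200,000.26 × 21 mo = £73,500.10…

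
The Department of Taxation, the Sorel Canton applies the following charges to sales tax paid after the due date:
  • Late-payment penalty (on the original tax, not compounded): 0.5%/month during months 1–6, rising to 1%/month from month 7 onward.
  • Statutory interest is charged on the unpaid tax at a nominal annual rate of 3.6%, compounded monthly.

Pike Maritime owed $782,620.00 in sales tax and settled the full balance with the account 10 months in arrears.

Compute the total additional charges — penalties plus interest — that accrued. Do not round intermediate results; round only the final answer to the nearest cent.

Penalty, months 1–6: 6 × 0.5% × $782,620.00 = $23,478.60
Penalty, months 7–10: 4 × 1% × $782,620.00 = $31,304.80
Interest (3.6%/yr ÷ 12 = 0.3%/month): $782,620.00 × ((1 + 0.003)^10 − 1) = $23,798.1101…
Penalties + interest = $54,783.4000 + $23,798.1101… = $78,581.51

$78,581.51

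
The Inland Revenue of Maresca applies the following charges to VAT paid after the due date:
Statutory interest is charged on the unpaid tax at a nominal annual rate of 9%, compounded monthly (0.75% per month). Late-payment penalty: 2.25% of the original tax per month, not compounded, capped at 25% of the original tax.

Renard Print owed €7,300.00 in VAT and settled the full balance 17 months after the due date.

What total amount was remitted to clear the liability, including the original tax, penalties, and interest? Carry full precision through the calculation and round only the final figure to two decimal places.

Penalty (uncapped): 17 × 2.25% × €7,300.00 = €2,792.25; cap = 25% × €7,300.00 = €1,825.00 → penalty = €1,825.00
Interest: €7,300.00 × ((1 + 0.0075)^17 − 1) = €7,300.00 × 0.1354446… = €988.7452…
Total = €7,300.00 + €1,825.0000 + €988.7452… = €10,113.75

€10,113.75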